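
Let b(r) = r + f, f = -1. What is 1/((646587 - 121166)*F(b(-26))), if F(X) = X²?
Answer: 1/383031909 ≈ 2.6107e-9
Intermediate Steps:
b(r) = -1 + r (b(r) = r - 1 = -1 + r)
1/((646587 - 121166)*F(b(-26))) = 1/((646587 - 121166)*((-1 - 26)²)) = 1/(525421*((-27)²)) = (1/525421)/729 = (1/525421)*(1/729) = 1/383031909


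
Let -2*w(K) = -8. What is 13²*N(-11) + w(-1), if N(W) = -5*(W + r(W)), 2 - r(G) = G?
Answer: -1686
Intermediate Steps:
r(G) = 2 - G
N(W) = -10 (N(W) = -5*(W + (2 - W)) = -5*2 = -10)
w(K) = 4 (w(K) = -½*(-8) = 4)
13²*N(-11) + w(-1) = 13²*(-10) + 4 = 169*(-10) + 4 = -1690 + 4 = -1686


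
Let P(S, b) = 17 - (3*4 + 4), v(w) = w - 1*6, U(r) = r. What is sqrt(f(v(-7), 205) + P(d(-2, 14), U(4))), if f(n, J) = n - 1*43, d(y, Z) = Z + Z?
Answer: I*sqrt(55) ≈ 7.4162*I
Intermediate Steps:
v(w) = -6 + w (v(w) = w - 6 = -6 + w)
d(y, Z) = 2*Z
P(S, b) = 1 (P(S, b) = 17 - (12 + 4) = 17 - 1*16 = 17 - 16 = 1)
f(n, J) = -43 + n (f(n, J) = n - 43 = -43 + n)
sqrt(f(v(-7), 205) + P(d(-2, 14), U(4))) = sqrt((-43 + (-6 - 7)) + 1) = sqrt((-43 - 13) + 1) = sqrt(-56 + 1) = sqrt(-55) = I*sqrt(55)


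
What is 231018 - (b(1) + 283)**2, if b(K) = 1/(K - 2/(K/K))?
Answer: 151494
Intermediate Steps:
b(K) = 1/(-2 + K) (b(K) = 1/(K - 2/1) = 1/(K - 2*1) = 1/(K - 2) = 1/(-2 + K))
231018 - (b(1) + 283)**2 = 231018 - (1/(-2 + 1) + 283)**2 = 231018 - (1/(-1) + 283)**2 = 231018 - (-1 + 283)**2 = 231018 - 1*282**2 = 231018 - 1*79524 = 231018 - 79524 = 151494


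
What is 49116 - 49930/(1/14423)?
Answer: -720091274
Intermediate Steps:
49116 - 49930/(1/14423) = 49116 - 49930/1/14423 = 49116 - 49930*14423 = 49116 - 720140390 = -720091274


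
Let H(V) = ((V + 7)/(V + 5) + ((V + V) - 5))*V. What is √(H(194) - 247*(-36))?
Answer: 10*√33023254/199 ≈ 288.77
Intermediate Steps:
H(V) = V*(-5 + 2*V + (7 + V)/(5 + V)) (H(V) = ((7 + V)/(5 + V) + (2*V - 5))*V = ((7 + V)/(5 + V) + (-5 + 2*V))*V = (-5 + 2*V + (7 + V)/(5 + V))*V = V*(-5 + 2*V + (7 + V)/(5 + V)))
√(H(194) - 247*(-36)) = √(2*194*(-9 + 194² + 3*194)/(5 + 194) - 247*(-36)) = √(2*194*(-9 + 37636 + 582)/199 + 8892) = √(2*194*(1/199)*38209 + 8892) = √(14825092/199 + 8892) = √(16594600/199) = 10*√33023254/199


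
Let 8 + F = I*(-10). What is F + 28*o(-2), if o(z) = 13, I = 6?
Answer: 296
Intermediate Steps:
F = -68 (F = -8 + 6*(-10) = -8 - 60 = -68)
F + 28*o(-2) = -68 + 28*13 = -68 + 364 = 296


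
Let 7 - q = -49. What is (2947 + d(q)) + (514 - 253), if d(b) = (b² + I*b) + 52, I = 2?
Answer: 6508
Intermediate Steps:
q = 56 (q = 7 - 1*(-49) = 7 + 49 = 56)
d(b) = 52 + b² + 2*b (d(b) = (b² + 2*b) + 52 = 52 + b² + 2*b)
(2947 + d(q)) + (514 - 253) = (2947 + (52 + 56² + 2*56)) + (514 - 253) = (2947 + (52 + 3136 + 112)) + 261 = (2947 + 3300) + 261 = 6247 + 261 = 6508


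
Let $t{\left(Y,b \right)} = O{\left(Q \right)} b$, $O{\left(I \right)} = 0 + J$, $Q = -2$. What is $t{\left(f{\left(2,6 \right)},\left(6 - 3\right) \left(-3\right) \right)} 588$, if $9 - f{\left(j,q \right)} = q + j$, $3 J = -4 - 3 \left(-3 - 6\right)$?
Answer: $-40572$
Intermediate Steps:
$J = \frac{23}{3}$ ($J = \frac{-4 - 3 \left(-3 - 6\right)}{3} = \frac{-4 - -27}{3} = \frac{-4 + 27}{3} = \frac{1}{3} \cdot 23 = \frac{23}{3} \approx 7.6667$)
$f{\left(j,q \right)} = 9 - j - q$ ($f{\left(j,q \right)} = 9 - \left(q + j\right) = 9 - \left(j + q\right) = 9 - j - q$)
$O{\left(I \right)} = \frac{23}{3}$ ($O{\left(I \right)} = 0 + \frac{23}{3} = \frac{23}{3}$)
$t{\left(Y,b \right)} = \frac{23 b}{3}$
$t{\left(f{\left(2,6 \right)},\left(6 - 3\right) \left(-3\right) \right)} 588 = \frac{23 \left(6 - 3\right) \left(-3\right)}{3} \cdot 588 = \frac{23 \cdot 3 \left(-3\right)}{3} \cdot 588 = \frac{23}{3} \left(-9\right) 588 = \left(-69\right) 588 = -40572$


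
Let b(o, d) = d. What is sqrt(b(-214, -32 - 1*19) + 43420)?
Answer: sqrt(43369) ≈ 208.25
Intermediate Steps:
sqrt(b(-214, -32 - 1*19) + 43420) = sqrt((-32 - 1*19) + 43420) = sqrt((-32 - 19) + 43420) = sqrt(-51 + 43420) = sqrt(43369)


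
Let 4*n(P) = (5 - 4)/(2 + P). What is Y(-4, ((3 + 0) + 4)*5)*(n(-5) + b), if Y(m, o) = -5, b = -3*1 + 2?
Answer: 65/12 ≈ 5.4167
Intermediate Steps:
b = -1 (b = -3 + 2 = -1)
n(P) = 1/(4*(2 + P)) (n(P) = ((5 - 4)/(2 + P))/4 = (1/(2 + P))/4 = 1/(4*(2 + P)))
Y(-4, ((3 + 0) + 4)*5)*(n(-5) + b) = -5*(1/(4*(2 - 5)) - 1) = -5*((1/4)/(-3) - 1) = -5*((1/4)*(-1/3) - 1) = -5*(-1/12 - 1) = -5*(-13/12) = 65/12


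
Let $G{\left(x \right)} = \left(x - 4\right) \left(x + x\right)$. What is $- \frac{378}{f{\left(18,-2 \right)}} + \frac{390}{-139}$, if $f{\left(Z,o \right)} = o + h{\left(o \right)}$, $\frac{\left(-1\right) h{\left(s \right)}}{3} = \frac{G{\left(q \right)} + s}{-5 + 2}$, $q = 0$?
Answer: $\frac{25491}{278} \approx 91.694$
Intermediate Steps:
$G{\left(x \right)} = 2 x \left(-4 + x\right)$ ($G{\left(x \right)} = \left(-4 + x\right) 2 x = 2 x \left(-4 + x\right)$)
$h{\left(s \right)} = s$ ($h{\left(s \right)} = - 3 \frac{2 \cdot 0 \left(-4 + 0\right) + s}{-5 + 2} = - 3 \frac{2 \cdot 0 \left(-4\right) + s}{-3} = - 3 \left(0 + s\right) \left(- \frac{1}{3}\right) = - 3 s \left(- \frac{1}{3}\right) = - 3 \left(- \frac{s}{3}\right) = s$)
$f{\left(Z,o \right)} = 2 o$ ($f{\left(Z,o \right)} = o + o = 2 o$)
$- \frac{378}{f{\left(18,-2 \right)}} + \frac{390}{-139} = - \frac{378}{2 \left(-2\right)} + \frac{390}{-139} = - \frac{378}{-4} + 390 \left(- \frac{1}{139}\right) = \left(-378\right) \left(- \frac{1}{4}\right) - \frac{390}{139} = \frac{189}{2} - \frac{390}{139} = \frac{25491}{278}$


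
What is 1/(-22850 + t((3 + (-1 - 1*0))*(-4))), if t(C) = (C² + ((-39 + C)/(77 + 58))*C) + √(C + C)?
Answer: -207612045/4730069965178 - 18225*I/2365034982589 ≈ -4.3892e-5 - 7.706e-9*I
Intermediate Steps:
t(C) = C² + C*(-13/45 + C/135) + √2*√C (t(C) = (C² + ((-39 + C)/135)*C) + √(2*C) = (C² + ((-39 + C)*(1/135))*C) + √2*√C = (C² + (-13/45 + C/135)*C) + √2*√C = (C² + C*(-13/45 + C/135)) + √2*√C = C² + C*(-13/45 + C/135) + √2*√C)
1/(-22850 + t((3 + (-1 - 1*0))*(-4))) = 1/(-22850 + (-13*(3 + (-1 - 1*0))*(-4)/45 + 136*((3 + (-1 - 1*0))*(-4))²/135 + √2*√((3 + (-1 - 1*0))*(-4)))) = 1/(-22850 + (-13*(3 + (-1 + 0))*(-4)/45 + 136*((3 + (-1 + 0))*(-4))²/135 + √2*√((3 + (-1 + 0))*(-4)))) = 1/(-22850 + (-13*(3 - 1)*(-4)/45 + 136*((3 - 1)*(-4))²/135 + √2*√((3 - 1)*(-4)))) = 1/(-22850 + (-26*(-4)/45 + 136*(2*(-4))²/135 + √2*√(2*(-4)))) = 1/(-22850 + (-13/45*(-8) + (136/135)*(-8)² + √2*√(-8))) = 1/(-22850 + (104/45 + (136/135)*64 + √2*(2*I*√2))) = 1/(-22850 + (104/45 + 8704/135 + 4*I)) = 1/(-22850 + (9016/135 + 4*I)) = 1/(-3075734/135 + 4*I) = 18225*(-3075734/135 - 4*I)/9460139930356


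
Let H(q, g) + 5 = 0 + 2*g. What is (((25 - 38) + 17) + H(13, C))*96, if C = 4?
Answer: 672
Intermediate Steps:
H(q, g) = -5 + 2*g (H(q, g) = -5 + (0 + 2*g) = -5 + 2*g)
(((25 - 38) + 17) + H(13, C))*96 = (((25 - 38) + 17) + (-5 + 2*4))*96 = ((-13 + 17) + (-5 + 8))*96 = (4 + 3)*96 = 7*96 = 672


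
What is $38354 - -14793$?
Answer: $53147$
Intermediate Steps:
$38354 - -14793 = 38354 + 14793 = 53147$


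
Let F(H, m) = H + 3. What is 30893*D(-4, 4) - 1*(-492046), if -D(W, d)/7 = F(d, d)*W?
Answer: 6547074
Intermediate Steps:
F(H, m) = 3 + H
D(W, d) = -7*W*(3 + d) (D(W, d) = -7*(3 + d)*W = -7*W*(3 + d))
30893*D(-4, 4) - 1*(-492046) = 30893*(-7*(-4)*(3 + 4)) - 1*(-492046) = 30893*(-7*(-4)*7) + 492046 = 30893*196 + 492046 = 6055028 + 492046 = 6547074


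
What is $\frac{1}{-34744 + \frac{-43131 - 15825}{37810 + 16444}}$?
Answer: $- \frac{27127}{942529966} \approx -2.8781 \cdot 10^{-5}$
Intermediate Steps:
$\frac{1}{-34744 + \frac{-43131 - 15825}{37810 + 16444}} = \frac{1}{-34744 - \frac{58956}{54254}} = \frac{1}{-34744 - \frac{29478}{27127}} = \frac{1}{- \frac{942529966}{27127}} = - \frac{27127}{942529966}$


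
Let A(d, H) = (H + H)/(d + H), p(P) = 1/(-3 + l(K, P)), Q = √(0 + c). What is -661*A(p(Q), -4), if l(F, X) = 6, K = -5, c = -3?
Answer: -15864/11 ≈ -1442.2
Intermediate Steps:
Q = I*√3 (Q = √(0 - 3) = √(-3) = I*√3 ≈ 1.732*I)
p(P) = ⅓ (p(P) = 1/(-3 + 6) = 1/3 = ⅓)
A(d, H) = 2*H/(H + d) (A(d, H) = (2*H)/(H + d) = 2*H/(H + d))
-661*A(p(Q), -4) = -1322*(-4)/(-4 + ⅓) = -1322*(-4)/(-11/3) = -1322*(-4)*(-3)/11 = -661*24/11 = -15864/11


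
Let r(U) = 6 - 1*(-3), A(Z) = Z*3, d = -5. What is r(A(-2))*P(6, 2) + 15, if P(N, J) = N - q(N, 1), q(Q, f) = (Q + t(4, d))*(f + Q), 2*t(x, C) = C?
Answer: -303/2 ≈ -151.50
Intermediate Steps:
A(Z) = 3*Z
t(x, C) = C/2
r(U) = 9 (r(U) = 6 + 3 = 9)
q(Q, f) = (-5/2 + Q)*(Q + f) (q(Q, f) = (Q + (½)*(-5))*(f + Q) = (Q - 5/2)*(Q + f) = (-5/2 + Q)*(Q + f))
P(N, J) = 5/2 - N² + 5*N/2 (P(N, J) = N - (N² - 5*N/2 - 5/2*1 + N*1) = N - (N² - 5*N/2 - 5/2 + N) = N - (-5/2 + N² - 3*N/2) = N + (5/2 - N² + 3*N/2) = 5/2 - N² + 5*N/2)
r(A(-2))*P(6, 2) + 15 = 9*(5/2 - 1*6² + (5/2)*6) + 15 = 9*(5/2 - 1*36 + 15) + 15 = 9*(5/2 - 36 + 15) + 15 = 9*(-37/2) + 15 = -333/2 + 15 = -303/2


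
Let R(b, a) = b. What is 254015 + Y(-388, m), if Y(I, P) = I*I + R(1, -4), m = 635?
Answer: 404560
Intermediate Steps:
Y(I, P) = 1 + I² (Y(I, P) = I*I + 1 = I² + 1 = 1 + I²)
254015 + Y(-388, m) = 254015 + (1 + (-388)²) = 254015 + (1 + 150544) = 254015 + 150545 = 404560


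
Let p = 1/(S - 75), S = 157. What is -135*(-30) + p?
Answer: 332101/82 ≈ 4050.0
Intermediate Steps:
p = 1/82 (p = 1/(157 - 75) = 1/82 ≈ 0.012195)
-135*(-30) + p = -135*(-30) + 1/82 = 4050 + 1/82 = 332101/82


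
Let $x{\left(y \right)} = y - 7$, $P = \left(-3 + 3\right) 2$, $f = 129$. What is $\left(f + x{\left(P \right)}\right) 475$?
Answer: $57950$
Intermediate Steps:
$P = 0$ ($P = 0 \cdot 2 = 0$)
$x{\left(y \right)} = -7 + y$
$\left(f + x{\left(P \right)}\right) 475 = \left(129 + \left(-7 + 0\right)\right) 475 = \left(129 - 7\right) 475 = 122 \cdot 475 = 57950$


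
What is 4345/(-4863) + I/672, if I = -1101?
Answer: -2758001/1089312 ≈ -2.5319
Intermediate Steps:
4345/(-4863) + I/672 = 4345/(-4863) - 1101/672 = 4345*(-1/4863) - 1101*1/672 = -4345/4863 - 367/224 = -2758001/1089312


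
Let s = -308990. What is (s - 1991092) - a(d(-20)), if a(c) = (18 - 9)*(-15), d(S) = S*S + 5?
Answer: -2299947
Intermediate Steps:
d(S) = 5 + S² (d(S) = S² + 5 = 5 + S²)
a(c) = -135 (a(c) = 9*(-15) = -135)
(s - 1991092) - a(d(-20)) = (-308990 - 1991092) - 1*(-135) = -2300082 + 135 = -2299947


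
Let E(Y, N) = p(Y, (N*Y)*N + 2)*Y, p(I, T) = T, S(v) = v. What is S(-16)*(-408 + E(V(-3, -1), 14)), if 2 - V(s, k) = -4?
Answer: -106560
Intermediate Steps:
V(s, k) = 6 (V(s, k) = 2 - 1*(-4) = 2 + 4 = 6)
E(Y, N) = Y*(2 + Y*N²) (E(Y, N) = ((N*Y)*N + 2)*Y = (Y*N² + 2)*Y = (2 + Y*N²)*Y = Y*(2 + Y*N²))
S(-16)*(-408 + E(V(-3, -1), 14)) = -16*(-408 + 6*(2 + 6*14²)) = -16*(-408 + 6*(2 + 6*196)) = -16*(-408 + 6*(2 + 1176)) = -16*(-408 + 6*1178) = -16*(-408 + 7068) = -16*6660 = -106560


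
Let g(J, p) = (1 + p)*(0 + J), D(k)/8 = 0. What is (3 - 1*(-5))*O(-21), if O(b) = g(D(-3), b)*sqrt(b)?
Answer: 0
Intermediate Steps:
D(k) = 0 (D(k) = 8*0 = 0)
g(J, p) = J*(1 + p) (g(J, p) = (1 + p)*J = J*(1 + p))
O(b) = 0 (O(b) = (0*(1 + b))*sqrt(b) = 0*sqrt(b) = 0)
(3 - 1*(-5))*O(-21) = (3 - 1*(-5))*0 = (3 + 5)*0 = 8*0 = 0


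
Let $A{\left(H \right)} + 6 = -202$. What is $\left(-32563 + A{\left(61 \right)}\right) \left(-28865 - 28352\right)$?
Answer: $1875058307$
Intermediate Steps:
$A{\left(H \right)} = -208$ ($A{\left(H \right)} = -6 - 202 = -208$)
$\left(-32563 + A{\left(61 \right)}\right) \left(-28865 - 28352\right) = \left(-32563 - 208\right) \left(-28865 - 28352\right) = - 32771 \left(-28865 - 28352\right) = \left(-32771\right) \left(-57217\right) = 1875058307$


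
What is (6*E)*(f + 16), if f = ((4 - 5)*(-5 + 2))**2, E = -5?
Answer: -750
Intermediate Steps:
f = 9 (f = (-1*(-3))**2 = 3**2 = 9)
(6*E)*(f + 16) = (6*(-5))*(9 + 16) = -30*25 = -750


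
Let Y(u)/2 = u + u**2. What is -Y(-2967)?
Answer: -17600244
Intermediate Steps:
Y(u) = 2*u + 2*u**2 (Y(u) = 2*(u + u**2) = 2*u + 2*u**2)
-Y(-2967) = -2*(-2967)*(1 - 2967) = -2*(-2967)*(-2966) = -1*17600244 = -17600244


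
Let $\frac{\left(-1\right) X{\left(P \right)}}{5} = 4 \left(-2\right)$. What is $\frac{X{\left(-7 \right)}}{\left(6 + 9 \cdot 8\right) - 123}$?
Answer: $- \frac{8}{9} \approx -0.88889$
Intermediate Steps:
$X{\left(P \right)} = 40$ ($X{\left(P \right)} = - 5 \cdot 4 \left(-2\right) = \left(-5\right) \left(-8\right) = 40$)
$\frac{X{\left(-7 \right)}}{\left(6 + 9 \cdot 8\right) - 123} = \frac{1}{\left(6 + 9 \cdot 8\right) - 123} \cdot 40 = \frac{1}{\left(6 + 72\right) - 123} \cdot 40 = \frac{1}{78 - 123} \cdot 40 = \frac{1}{-45} \cdot 40 = \left(- \frac{1}{45}\right) 40 = - \frac{8}{9}$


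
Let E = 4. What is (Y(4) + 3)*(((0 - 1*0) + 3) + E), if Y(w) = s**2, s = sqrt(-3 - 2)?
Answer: -14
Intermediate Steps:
s = I*sqrt(5) (s = sqrt(-5) = I*sqrt(5) ≈ 2.2361*I)
Y(w) = -5 (Y(w) = (I*sqrt(5))**2 = -5)
(Y(4) + 3)*(((0 - 1*0) + 3) + E) = (-5 + 3)*(((0 - 1*0) + 3) + 4) = -2*(((0 + 0) + 3) + 4) = -2*((0 + 3) + 4) = -2*(3 + 4) = -2*7 = -14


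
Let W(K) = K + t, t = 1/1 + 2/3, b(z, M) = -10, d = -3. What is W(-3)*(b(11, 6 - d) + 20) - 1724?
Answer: -5212/3 ≈ -1737.3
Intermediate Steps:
t = 5/3 (t = 1*1 + 2*(⅓) = 1 + ⅔ = 5/3 ≈ 1.6667)
W(K) = 5/3 + K (W(K) = K + 5/3 = 5/3 + K)
W(-3)*(b(11, 6 - d) + 20) - 1724 = (5/3 - 3)*(-10 + 20) - 1724 = -4/3*10 - 1724 = -40/3 - 1724 = -5212/3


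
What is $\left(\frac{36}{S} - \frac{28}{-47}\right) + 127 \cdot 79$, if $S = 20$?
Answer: $\frac{2358318}{235} \approx 10035.0$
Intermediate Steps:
$\left(\frac{36}{S} - \frac{28}{-47}\right) + 127 \cdot 79 = \left(\frac{36}{20} - \frac{28}{-47}\right) + 127 \cdot 79 = \left(36 \cdot \frac{1}{20} - - \frac{28}{47}\right) + 10033 = \left(\frac{9}{5} + \frac{28}{47}\right) + 10033 = \frac{563}{235} + 10033 = \frac{2358318}{235}$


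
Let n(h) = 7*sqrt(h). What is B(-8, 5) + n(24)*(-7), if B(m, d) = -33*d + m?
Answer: -173 - 98*sqrt(6) ≈ -413.05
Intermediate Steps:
B(m, d) = m - 33*d
B(-8, 5) + n(24)*(-7) = (-8 - 33*5) + (7*sqrt(24))*(-7) = (-8 - 165) + (7*(2*sqrt(6)))*(-7) = -173 + (14*sqrt(6))*(-7) = -173 - 98*sqrt(6)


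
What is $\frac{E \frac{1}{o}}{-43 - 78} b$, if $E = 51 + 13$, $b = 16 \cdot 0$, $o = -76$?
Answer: $0$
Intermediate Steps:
$b = 0$
$E = 64$
$\frac{E \frac{1}{o}}{-43 - 78} b = \frac{64 \frac{1}{-76}}{-43 - 78} \cdot 0 = \frac{64 \left(- \frac{1}{76}\right)}{-121} \cdot 0 = \left(- \frac{1}{121}\right) \left(- \frac{16}{19}\right) 0 = \frac{16}{2299} \cdot 0 = 0$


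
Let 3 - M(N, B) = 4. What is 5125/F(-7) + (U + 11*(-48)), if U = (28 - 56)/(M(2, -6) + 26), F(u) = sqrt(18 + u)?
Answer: -13228/25 + 5125*sqrt(11)/11 ≈ 1016.1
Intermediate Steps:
M(N, B) = -1 (M(N, B) = 3 - 1*4 = 3 - 4 = -1)
U = -28/25 (U = (28 - 56)/(-1 + 26) = -28/25 ≈ -1.1200)
5125/F(-7) + (U + 11*(-48)) = 5125/(sqrt(18 - 7)) + (-28/25 + 11*(-48)) = 5125/(sqrt(11)) + (-28/25 - 528) = 5125*(sqrt(11)/11) - 13228/25 = 5125*sqrt(11)/11 - 13228/25 = -13228/25 + 5125*sqrt(11)/11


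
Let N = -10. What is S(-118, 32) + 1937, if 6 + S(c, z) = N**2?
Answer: 2031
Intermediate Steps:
S(c, z) = 94 (S(c, z) = -6 + (-10)**2 = -6 + 100 = 94)
S(-118, 32) + 1937 = 94 + 1937 = 2031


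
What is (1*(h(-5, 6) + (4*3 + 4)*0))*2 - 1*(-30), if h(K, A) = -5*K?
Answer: 80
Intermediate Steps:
(1*(h(-5, 6) + (4*3 + 4)*0))*2 - 1*(-30) = (1*(-5*(-5) + (4*3 + 4)*0))*2 - 1*(-30) = (1*(25 + (12 + 4)*0))*2 + 30 = (1*(25 + 16*0))*2 + 30 = (1*(25 + 0))*2 + 30 = (1*25)*2 + 30 = 25*2 + 30 = 50 + 30 = 80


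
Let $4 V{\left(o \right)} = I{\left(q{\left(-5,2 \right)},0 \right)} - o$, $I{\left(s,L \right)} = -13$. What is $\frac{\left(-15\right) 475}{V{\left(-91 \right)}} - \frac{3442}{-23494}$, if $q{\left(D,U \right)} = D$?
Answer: $- \frac{55775877}{152711} \approx -365.24$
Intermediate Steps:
$V{\left(o \right)} = - \frac{13}{4} - \frac{o}{4}$ ($V{\left(o \right)} = \frac{-13 - o}{4} = - \frac{13}{4} - \frac{o}{4}$)
$\frac{\left(-15\right) 475}{V{\left(-91 \right)}} - \frac{3442}{-23494} = \frac{\left(-15\right) 475}{- \frac{13}{4} - - \frac{91}{4}} - \frac{3442}{-23494} = - \frac{7125}{- \frac{13}{4} + \frac{91}{4}} - - \frac{1721}{11747} = - \frac{7125}{\frac{39}{2}} + \frac{1721}{11747} = \left(-7125\right) \frac{2}{39} + \frac{1721}{11747} = - \frac{4750}{13} + \frac{1721}{11747} = - \frac{55775877}{152711}$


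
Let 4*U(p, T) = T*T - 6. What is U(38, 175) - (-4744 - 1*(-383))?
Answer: 48063/4 ≈ 12016.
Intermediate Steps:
U(p, T) = -3/2 + T**2/4 (U(p, T) = (T*T - 6)/4 = (T**2 - 6)/4 = (-6 + T**2)/4 = -3/2 + T**2/4)
U(38, 175) - (-4744 - 1*(-383)) = (-3/2 + (1/4)*175**2) - (-4744 - 1*(-383)) = (-3/2 + (1/4)*30625) - (-4744 + 383) = (-3/2 + 30625/4) - 1*(-4361) = 30619/4 + 4361 = 48063/4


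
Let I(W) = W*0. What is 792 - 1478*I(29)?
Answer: 792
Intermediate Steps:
I(W) = 0
792 - 1478*I(29) = 792 - 1478*0 = 792 + 0 = 792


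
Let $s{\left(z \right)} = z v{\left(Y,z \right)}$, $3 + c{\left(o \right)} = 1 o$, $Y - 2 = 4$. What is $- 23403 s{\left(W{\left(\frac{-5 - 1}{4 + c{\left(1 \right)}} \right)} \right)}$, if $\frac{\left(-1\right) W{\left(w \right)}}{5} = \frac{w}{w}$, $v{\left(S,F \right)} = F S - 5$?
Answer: $-4095525$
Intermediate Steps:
$Y = 6$ ($Y = 2 + 4 = 6$)
$v{\left(S,F \right)} = -5 + F S$
$c{\left(o \right)} = -3 + o$ ($c{\left(o \right)} = -3 + 1 o = -3 + o$)
$W{\left(w \right)} = -5$ ($W{\left(w \right)} = - 5 \frac{w}{w} = \left(-5\right) 1 = -5$)
$s{\left(z \right)} = z \left(-5 + 6 z\right)$ ($s{\left(z \right)} = z \left(-5 + z 6\right) = z \left(-5 + 6 z\right)$)
$- 23403 s{\left(W{\left(\frac{-5 - 1}{4 + c{\left(1 \right)}} \right)} \right)} = - 23403 \left(- 5 \left(-5 + 6 \left(-5\right)\right)\right) = - 23403 \left(- 5 \left(-5 - 30\right)\right) = - 23403 \left(\left(-5\right) \left(-35\right)\right) = \left(-23403\right) 175 = -4095525$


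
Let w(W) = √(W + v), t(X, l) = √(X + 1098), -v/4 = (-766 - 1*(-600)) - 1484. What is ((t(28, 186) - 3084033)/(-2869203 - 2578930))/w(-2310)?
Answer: √4290*(3084033 - √1126)/23372490570 ≈ 0.0086425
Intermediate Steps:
v = 6600 (v = -4*((-766 - 1*(-600)) - 1484) = -4*((-766 + 600) - 1484) = -4*(-166 - 1484) = -4*(-1650) = 6600)
t(X, l) = √(1098 + X)
w(W) = √(6600 + W) (w(W) = √(W + 6600) = √(6600 + W))
((t(28, 186) - 3084033)/(-2869203 - 2578930))/w(-2310) = ((√(1098 + 28) - 3084033)/(-2869203 - 2578930))/(√(6600 - 2310)) = ((√1126 - 3084033)/(-5448133))/(√4290) = ((-3084033 + √1126)*(-1/5448133))*(√4290/4290) = (3084033/5448133 - √1126/5448133)*(√4290/4290) = √4290*(3084033/5448133 - √1126/5448133)/4290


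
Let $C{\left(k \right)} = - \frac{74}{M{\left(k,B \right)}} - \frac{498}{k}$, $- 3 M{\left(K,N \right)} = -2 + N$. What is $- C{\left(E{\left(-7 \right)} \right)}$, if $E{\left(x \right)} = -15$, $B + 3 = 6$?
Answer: $- \frac{1276}{5} \approx -255.2$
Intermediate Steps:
$B = 3$ ($B = -3 + 6 = 3$)
$M{\left(K,N \right)} = \frac{2}{3} - \frac{N}{3}$ ($M{\left(K,N \right)} = - \frac{-2 + N}{3} = \frac{2}{3} - \frac{N}{3}$)
$C{\left(k \right)} = 222 - \frac{498}{k}$ ($C{\left(k \right)} = - \frac{74}{\frac{2}{3} - 1} - \frac{498}{k} = - \frac{74}{- \frac{1}{3}} - \frac{498}{k} = \left(-74\right) \left(-3\right) - \frac{498}{k} = 222 - \frac{498}{k}$)
$- C{\left(E{\left(-7 \right)} \right)} = - (222 - \frac{498}{-15}) = - (222 - - \frac{166}{5}) = - (222 + \frac{166}{5}) = \left(-1\right) \frac{1276}{5} = - \frac{1276}{5}$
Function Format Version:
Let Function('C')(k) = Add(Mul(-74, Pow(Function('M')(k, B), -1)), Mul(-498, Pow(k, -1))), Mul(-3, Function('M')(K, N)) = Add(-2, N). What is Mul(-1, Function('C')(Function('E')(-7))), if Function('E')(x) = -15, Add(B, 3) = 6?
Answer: Rational(-1276, 5) ≈ -255.20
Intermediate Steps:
B = 3 (B = Add(-3, 6) = 3)
Function('M')(K, N) = Add(Rational(2, 3), Mul(Rational(-1, 3), N)) (Function('M')(K, N) = Mul(Rational(-1, 3), Add(-2, N)) = Add(Rational(2, 3), Mul(Rational(-1, 3), N)))
Function('C')(k) = Add(222, Mul(-498, Pow(k, -1))) (Function('C')(k) = Add(Mul(-74, Pow(Add(Rational(2, 3), Mul(Rational(-1, 3), 3)), -1)), Mul(-498, Pow(k, -1))) = Add(Mul(-74, Pow(Add(Rational(2, 3), -1), -1)), Mul(-498, Pow(k, -1))) = Add(Mul(-74, Pow(Rational(-1, 3), -1)), Mul(-498, Pow(k, -1))) = Add(Mul(-74, -3), Mul(-498, Pow(k, -1))) = Add(222, Mul(-498, Pow(k, -1))))
Mul(-1, Function('C')(Function('E')(-7))) = Mul(-1, Add(222, Mul(-498, Pow(-15, -1)))) = Mul(-1, Add(222, Mul(-498, Rational(-1, 15)))) = Mul(-1, Add(222, Rational(166, 5))) = Mul(-1, Rational(1276, 5)) = Rational(-1276, 5)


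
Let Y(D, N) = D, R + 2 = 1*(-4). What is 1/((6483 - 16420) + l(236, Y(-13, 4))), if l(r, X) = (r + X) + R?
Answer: -1/9720 ≈ -0.00010288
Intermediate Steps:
R = -6 (R = -2 + 1*(-4) = -2 - 4 = -6)
l(r, X) = -6 + X + r (l(r, X) = (r + X) - 6 = (X + r) - 6 = -6 + X + r)
1/((6483 - 16420) + l(236, Y(-13, 4))) = 1/((6483 - 16420) + (-6 - 13 + 236)) = 1/(-9937 + 217) = 1/(-9720) = -1/9720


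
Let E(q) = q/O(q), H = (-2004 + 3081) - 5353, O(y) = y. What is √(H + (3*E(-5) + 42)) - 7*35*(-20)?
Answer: 4900 + I*√4231 ≈ 4900.0 + 65.046*I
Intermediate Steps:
H = -4276 (H = 1077 - 5353 = -4276)
E(q) = 1 (E(q) = q/q = 1)
√(H + (3*E(-5) + 42)) - 7*35*(-20) = √(-4276 + (3*1 + 42)) - 7*35*(-20) = √(-4276 + (3 + 42)) - 245*(-20) = √(-4276 + 45) - 1*(-4900) = √(-4231) + 4900 = I*√4231 + 4900 = 4900 + I*√4231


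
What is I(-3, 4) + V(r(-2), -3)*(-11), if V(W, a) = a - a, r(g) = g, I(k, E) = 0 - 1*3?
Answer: -3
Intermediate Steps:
I(k, E) = -3 (I(k, E) = 0 - 3 = -3)
V(W, a) = 0
I(-3, 4) + V(r(-2), -3)*(-11) = -3 + 0*(-11) = -3 + 0 = -3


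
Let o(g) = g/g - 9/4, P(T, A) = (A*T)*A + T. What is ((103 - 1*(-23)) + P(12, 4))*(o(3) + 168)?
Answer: 110055/2 ≈ 55028.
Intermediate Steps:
P(T, A) = T + T*A² (P(T, A) = T*A² + T = T + T*A²)
o(g) = -5/4 (o(g) = 1 - 9*¼ = 1 - 9/4 = -5/4)
((103 - 1*(-23)) + P(12, 4))*(o(3) + 168) = ((103 - 1*(-23)) + 12*(1 + 4²))*(-5/4 + 168) = ((103 + 23) + 12*(1 + 16))*(667/4) = (126 + 12*17)*(667/4) = (126 + 204)*(667/4) = 330*(667/4) = 110055/2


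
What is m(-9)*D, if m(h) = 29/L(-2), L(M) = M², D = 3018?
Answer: 43761/2 ≈ 21881.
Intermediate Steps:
m(h) = 29/4 (m(h) = 29/((-2)²) = 29/4)
m(-9)*D = (29/4)*3018 = 43761/2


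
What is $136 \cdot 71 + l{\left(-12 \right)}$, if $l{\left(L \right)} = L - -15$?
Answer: $9659$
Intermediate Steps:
$l{\left(L \right)} = 15 + L$ ($l{\left(L \right)} = L + 15 = 15 + L$)
$136 \cdot 71 + l{\left(-12 \right)} = 136 \cdot 71 + \left(15 - 12\right) = 9656 + 3 = 9659$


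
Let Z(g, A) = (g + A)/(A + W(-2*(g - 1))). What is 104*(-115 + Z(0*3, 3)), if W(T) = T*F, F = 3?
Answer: -35776/3 ≈ -11925.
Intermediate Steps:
W(T) = 3*T (W(T) = T*3 = 3*T)
Z(g, A) = (A + g)/(6 + A - 6*g) (Z(g, A) = (g + A)/(A + 3*(-2*(g - 1))) = (A + g)/(A + 3*(-2*(-1 + g))) = (A + g)/(A + 3*(2 - 2*g)) = (A + g)/(A + (6 - 6*g)) = (A + g)/(6 + A - 6*g))
104*(-115 + Z(0*3, 3)) = 104*(-115 + (3 + 0*3)/(6 + 3 - 0*3)) = 104*(-115 + (3 + 0)/(6 + 3 - 6*0)) = 104*(-115 + 3/(6 + 3 + 0)) = 104*(-115 + 3/9) = 104*(-115 + (1/9)*3) = 104*(-115 + 1/3) = 104*(-344/3) = -35776/3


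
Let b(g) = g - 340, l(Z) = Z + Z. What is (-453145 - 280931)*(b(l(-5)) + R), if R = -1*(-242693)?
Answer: -177898180068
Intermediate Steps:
l(Z) = 2*Z
b(g) = -340 + g
R = 242693
(-453145 - 280931)*(b(l(-5)) + R) = (-453145 - 280931)*((-340 + 2*(-5)) + 242693) = -734076*((-340 - 10) + 242693) = -734076*(-350 + 242693) = -734076*242343 = -177898180068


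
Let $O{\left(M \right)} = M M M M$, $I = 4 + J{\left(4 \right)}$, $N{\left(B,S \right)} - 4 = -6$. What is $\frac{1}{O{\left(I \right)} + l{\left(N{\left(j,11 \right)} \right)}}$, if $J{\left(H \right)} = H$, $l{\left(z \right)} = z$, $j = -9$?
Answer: $\frac{1}{4094} \approx 0.00024426$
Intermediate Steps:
$N{\left(B,S \right)} = -2$ ($N{\left(B,S \right)} = 4 - 6 = -2$)
$I = 8$ ($I = 4 + 4 = 8$)
$O{\left(M \right)} = M^{4}$ ($O{\left(M \right)} = M^{2} M M = M^{3} M = M^{4}$)
$\frac{1}{O{\left(I \right)} + l{\left(N{\left(j,11 \right)} \right)}} = \frac{1}{8^{4} - 2} = \frac{1}{4096 - 2} = \frac{1}{4094}$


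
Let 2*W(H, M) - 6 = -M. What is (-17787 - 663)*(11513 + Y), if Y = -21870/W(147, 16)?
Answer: -293115150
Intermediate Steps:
W(H, M) = 3 - M/2 (W(H, M) = 3 + (-M)/2 = 3 - M/2)
Y = 4374 (Y = -21870/(3 - ½*16) = -21870/(3 - 8) = -21870/(-5) = -21870*(-⅕) = 4374)
(-17787 - 663)*(11513 + Y) = (-17787 - 663)*(11513 + 4374) = -18450*15887 = -293115150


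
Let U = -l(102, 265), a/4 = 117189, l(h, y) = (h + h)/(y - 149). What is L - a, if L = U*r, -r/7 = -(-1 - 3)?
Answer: -13592496/29 ≈ -4.6871e+5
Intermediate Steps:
l(h, y) = 2*h/(-149 + y) (l(h, y) = (2*h)/(-149 + y) = 2*h/(-149 + y))
a = 468756 (a = 4*117189 = 468756)
U = -51/29 (U = -2*102/(-149 + 265) = -2*102/116 = -1*51/29 = -51/29 ≈ -1.7586)
r = -28 (r = -(-7)*(-1 - 3) = -(-7)*(-4) = -7*4 = -28)
L = 1428/29 (L = -51/29*(-28) = 1428/29 ≈ 49.241)
L - a = 1428/29 - 1*468756 = 1428/29 - 468756 = -13592496/29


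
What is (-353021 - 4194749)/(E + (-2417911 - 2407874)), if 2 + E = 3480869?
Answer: 2273885/672459 ≈ 3.3814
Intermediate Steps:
E = 3480867 (E = -2 + 3480869 = 3480867)
(-353021 - 4194749)/(E + (-2417911 - 2407874)) = (-353021 - 4194749)/(3480867 + (-2417911 - 2407874)) = -4547770/(3480867 - 4825785) = -4547770/(-1344918) = -4547770*(-1/1344918) = 2273885/672459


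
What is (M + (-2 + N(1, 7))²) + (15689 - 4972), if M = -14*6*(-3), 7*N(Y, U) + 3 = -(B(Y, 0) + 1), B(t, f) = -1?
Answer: 537770/49 ≈ 10975.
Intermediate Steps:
N(Y, U) = -3/7 (N(Y, U) = -3/7 + (-(-1 + 1))/7 = -3/7 + (-1*0)/7 = -3/7 + (⅐)*0 = -3/7 + 0 = -3/7)
M = 252 (M = -84*(-3) = 252)
(M + (-2 + N(1, 7))²) + (15689 - 4972) = (252 + (-2 - 3/7)²) + (15689 - 4972) = (252 + (-17/7)²) + 10717 = (252 + 289/49) + 10717 = 12637/49 + 10717 = 537770/49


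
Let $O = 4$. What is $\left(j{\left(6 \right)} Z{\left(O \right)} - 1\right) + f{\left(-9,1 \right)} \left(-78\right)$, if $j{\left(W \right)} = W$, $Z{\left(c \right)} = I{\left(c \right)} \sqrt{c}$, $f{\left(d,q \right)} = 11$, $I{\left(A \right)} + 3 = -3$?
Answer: $-931$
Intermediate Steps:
$I{\left(A \right)} = -6$ ($I{\left(A \right)} = -3 - 3 = -6$)
$Z{\left(c \right)} = - 6 \sqrt{c}$
$\left(j{\left(6 \right)} Z{\left(O \right)} - 1\right) + f{\left(-9,1 \right)} \left(-78\right) = \left(6 \left(- 6 \sqrt{4}\right) - 1\right) + 11 \left(-78\right) = \left(6 \left(\left(-6\right) 2\right) - 1\right) - 858 = \left(6 \left(-12\right) - 1\right) - 858 = \left(-72 - 1\right) - 858 = -73 - 858 = -931$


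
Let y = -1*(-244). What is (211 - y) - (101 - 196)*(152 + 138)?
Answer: 27517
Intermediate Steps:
y = 244
(211 - y) - (101 - 196)*(152 + 138) = (211 - 1*244) - (101 - 196)*(152 + 138) = (211 - 244) - (-95)*290 = -33 - 1*(-27550) = -33 + 27550 = 27517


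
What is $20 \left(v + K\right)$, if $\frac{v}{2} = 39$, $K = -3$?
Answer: $1500$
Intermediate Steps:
$v = 78$ ($v = 2 \cdot 39 = 78$)
$20 \left(v + K\right) = 20 \left(78 - 3\right) = 20 \cdot 75 = 1500$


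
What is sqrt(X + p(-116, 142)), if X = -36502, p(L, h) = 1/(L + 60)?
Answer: I*sqrt(28617582)/28 ≈ 191.05*I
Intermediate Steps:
p(L, h) = 1/(60 + L)
sqrt(X + p(-116, 142)) = sqrt(-36502 + 1/(60 - 116)) = sqrt(-36502 + 1/(-56)) = sqrt(-36502 - 1/56) = sqrt(-2044113/56) = I*sqrt(28617582)/28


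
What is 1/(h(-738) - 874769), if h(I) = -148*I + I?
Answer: -1/766283 ≈ -1.3050e-6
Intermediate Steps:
h(I) = -147*I
1/(h(-738) - 874769) = 1/(-147*(-738) - 874769) = 1/(108486 - 874769) = 1/(-766283) = -1/766283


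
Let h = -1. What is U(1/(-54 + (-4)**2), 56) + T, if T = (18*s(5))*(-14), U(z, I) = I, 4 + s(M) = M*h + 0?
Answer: 2324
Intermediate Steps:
s(M) = -4 - M (s(M) = -4 + (M*(-1) + 0) = -4 + (-M + 0) = -4 - M)
T = 2268 (T = (18*(-4 - 1*5))*(-14) = (18*(-4 - 5))*(-14) = (18*(-9))*(-14) = -162*(-14) = 2268)
U(1/(-54 + (-4)**2), 56) + T = 56 + 2268 = 2324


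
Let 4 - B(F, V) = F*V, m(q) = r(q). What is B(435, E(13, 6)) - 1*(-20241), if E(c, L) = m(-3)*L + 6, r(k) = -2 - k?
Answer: 15025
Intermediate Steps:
m(q) = -2 - q
E(c, L) = 6 + L (E(c, L) = (-2 - 1*(-3))*L + 6 = (-2 + 3)*L + 6 = 1*L + 6 = L + 6 = 6 + L)
B(F, V) = 4 - F*V
B(435, E(13, 6)) - 1*(-20241) = (4 - 1*435*(6 + 6)) - 1*(-20241) = (4 - 1*435*12) + 20241 = (4 - 5220) + 20241 = -5216 + 20241 = 15025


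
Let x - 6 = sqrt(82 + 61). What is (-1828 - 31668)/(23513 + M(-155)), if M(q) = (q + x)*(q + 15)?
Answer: -212331144/280880047 - 669920*sqrt(143)/280880047 ≈ -0.78447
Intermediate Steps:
x = 6 + sqrt(143) (x = 6 + sqrt(82 + 61) = 6 + sqrt(143) ≈ 17.958)
M(q) = (15 + q)*(6 + q + sqrt(143)) (M(q) = (q + (6 + sqrt(143)))*(q + 15) = (6 + q + sqrt(143))*(15 + q) = (15 + q)*(6 + q + sqrt(143)))
(-1828 - 31668)/(23513 + M(-155)) = (-1828 - 31668)/(23513 + (90 + (-155)**2 + 15*sqrt(143) + 21*(-155) - 155*sqrt(143))) = -33496/(23513 + (90 + 24025 + 15*sqrt(143) - 3255 - 155*sqrt(143))) = -33496/(23513 + (20860 - 140*sqrt(143))) = -33496/(44373 - 140*sqrt(143))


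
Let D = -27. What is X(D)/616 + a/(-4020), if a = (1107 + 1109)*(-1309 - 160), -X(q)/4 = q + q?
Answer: 62691737/77385 ≈ 810.13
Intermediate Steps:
X(q) = -8*q (X(q) = -4*(q + q) = -8*q)
a = -3255304 (a = 2216*(-1469) = -3255304)
X(D)/616 + a/(-4020) = -8*(-27)/616 - 3255304/(-4020) = 216*(1/616) - 3255304*(-1/4020) = 27/77 + 813826/1005 = 62691737/77385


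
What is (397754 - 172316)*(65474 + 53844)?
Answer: 26898811284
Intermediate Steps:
(397754 - 172316)*(65474 + 53844) = 225438*119318 = 26898811284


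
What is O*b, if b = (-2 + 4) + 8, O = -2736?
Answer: -27360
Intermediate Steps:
b = 10 (b = 2 + 8 = 10)
O*b = -2736*10 = -27360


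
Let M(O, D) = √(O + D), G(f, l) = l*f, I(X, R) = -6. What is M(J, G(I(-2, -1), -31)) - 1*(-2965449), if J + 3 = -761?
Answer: 2965449 + 17*I*√2 ≈ 2.9654e+6 + 24.042*I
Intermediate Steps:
J = -764 (J = -3 - 761 = -764)
G(f, l) = f*l
M(O, D) = √(D + O)
M(J, G(I(-2, -1), -31)) - 1*(-2965449) = √(-6*(-31) - 764) - 1*(-2965449) = √(186 - 764) + 2965449 = √(-578) + 2965449 = 17*I*√2 + 2965449 = 2965449 + 17*I*√2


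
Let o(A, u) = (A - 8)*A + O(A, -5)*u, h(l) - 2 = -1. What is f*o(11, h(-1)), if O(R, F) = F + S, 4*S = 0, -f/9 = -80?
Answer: 20160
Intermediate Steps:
f = 720 (f = -9*(-80) = 720)
h(l) = 1 (h(l) = 2 - 1 = 1)
S = 0 (S = (¼)*0 = 0)
O(R, F) = F (O(R, F) = F + 0 = F)
o(A, u) = -5*u + A*(-8 + A) (o(A, u) = (A - 8)*A - 5*u = (-8 + A)*A - 5*u = A*(-8 + A) - 5*u = -5*u + A*(-8 + A))
f*o(11, h(-1)) = 720*(11² - 8*11 - 5*1) = 720*(121 - 88 - 5) = 720*28 = 20160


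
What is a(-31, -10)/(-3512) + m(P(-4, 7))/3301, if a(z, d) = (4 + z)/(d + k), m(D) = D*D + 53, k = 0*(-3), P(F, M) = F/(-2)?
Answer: 1912713/115931120 ≈ 0.016499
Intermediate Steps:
P(F, M) = -F/2 (P(F, M) = F*(-½) = -F/2)
k = 0
m(D) = 53 + D² (m(D) = D² + 53 = 53 + D²)
a(z, d) = (4 + z)/d (a(z, d) = (4 + z)/(d + 0) = (4 + z)/d)
a(-31, -10)/(-3512) + m(P(-4, 7))/3301 = ((4 - 31)/(-10))/(-3512) + (53 + (-½*(-4))²)/3301 = -⅒*(-27)*(-1/3512) + (53 + 2²)*(1/3301) = (27/10)*(-1/3512) + (53 + 4)*(1/3301) = -27/35120 + 57*(1/3301) = -27/35120 + 57/3301 = 1912713/115931120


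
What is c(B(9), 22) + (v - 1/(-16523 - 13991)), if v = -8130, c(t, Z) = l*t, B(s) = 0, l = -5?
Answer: -248078819/30514 ≈ -8130.0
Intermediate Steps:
c(t, Z) = -5*t
c(B(9), 22) + (v - 1/(-16523 - 13991)) = -5*0 + (-8130 - 1/(-16523 - 13991)) = 0 + (-8130 - 1/(-30514)) = 0 + (-8130 - 1*(-1/30514)) = 0 + (-8130 + 1/30514) = 0 - 248078819/30514 = -248078819/30514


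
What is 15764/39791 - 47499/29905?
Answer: -1418610289/1189949855 ≈ -1.1922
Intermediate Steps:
15764/39791 - 47499/29905 = -1418610289/1189949855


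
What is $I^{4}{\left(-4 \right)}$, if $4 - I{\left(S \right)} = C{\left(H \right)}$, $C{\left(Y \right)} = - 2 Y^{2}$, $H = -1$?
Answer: $1296$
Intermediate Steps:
$I{\left(S \right)} = 6$ ($I{\left(S \right)} = 4 - - 2 \left(-1\right)^{2} = 4 - \left(-2\right) 1 = 4 - -2 = 4 + 2 = 6$)
$I^{4}{\left(-4 \right)} = 6^{4} = 1296$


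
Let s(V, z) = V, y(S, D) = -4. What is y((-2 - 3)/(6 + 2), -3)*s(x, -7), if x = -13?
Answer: 52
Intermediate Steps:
y((-2 - 3)/(6 + 2), -3)*s(x, -7) = -4*(-13) = 52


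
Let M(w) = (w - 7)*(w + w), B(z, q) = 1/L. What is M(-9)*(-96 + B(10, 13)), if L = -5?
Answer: -138528/5 ≈ -27706.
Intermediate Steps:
B(z, q) = -⅕ (B(z, q) = 1/(-5) = -⅕)
M(w) = 2*w*(-7 + w) (M(w) = (-7 + w)*(2*w) = 2*w*(-7 + w))
M(-9)*(-96 + B(10, 13)) = (2*(-9)*(-7 - 9))*(-96 - ⅕) = (2*(-9)*(-16))*(-481/5) = 288*(-481/5) = -138528/5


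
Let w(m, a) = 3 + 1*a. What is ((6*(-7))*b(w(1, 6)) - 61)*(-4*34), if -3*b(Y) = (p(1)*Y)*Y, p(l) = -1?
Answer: 162520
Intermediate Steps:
w(m, a) = 3 + a
b(Y) = Y²/3 (b(Y) = -(-Y)*Y/3 = -(-1)*Y²/3 = Y²/3)
((6*(-7))*b(w(1, 6)) - 61)*(-4*34) = ((6*(-7))*((3 + 6)²/3) - 61)*(-4*34) = (-14*9² - 61)*(-136) = (-14*81 - 61)*(-136) = (-42*27 - 61)*(-136) = (-1134 - 61)*(-136) = -1195*(-136) = 162520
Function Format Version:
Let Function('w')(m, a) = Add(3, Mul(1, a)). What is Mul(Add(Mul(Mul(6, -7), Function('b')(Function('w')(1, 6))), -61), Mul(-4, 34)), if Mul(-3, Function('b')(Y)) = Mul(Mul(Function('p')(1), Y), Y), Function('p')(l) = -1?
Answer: 162520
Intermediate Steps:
Function('w')(m, a) = Add(3, a)
Function('b')(Y) = Mul(Rational(1, 3), Pow(Y, 2)) (Function('b')(Y) = Mul(Rational(-1, 3), Mul(Mul(-1, Y), Y)) = Mul(Rational(-1, 3), Mul(-1, Pow(Y, 2))) = Mul(Rational(1, 3), Pow(Y, 2)))
Mul(Add(Mul(Mul(6, -7), Function('b')(Function('w')(1, 6))), -61), Mul(-4, 34)) = Mul(Add(Mul(Mul(6, -7), Mul(Rational(1, 3), Pow(Add(3, 6), 2))), -61), Mul(-4, 34)) = Mul(Add(Mul(-42, Mul(Rational(1, 3), Pow(9, 2))), -61), -136) = Mul(Add(Mul(-42, Mul(Rational(1, 3), 81)), -61), -136) = Mul(Add(Mul(-42, 27), -61), -136) = Mul(Add(-1134, -61), -136) = Mul(-1195, -136) = 162520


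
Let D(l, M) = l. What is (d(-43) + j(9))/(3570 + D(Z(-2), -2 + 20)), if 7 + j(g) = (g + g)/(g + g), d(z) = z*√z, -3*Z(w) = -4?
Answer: -9/5357 - 129*I*√43/10714 ≈ -0.00168 - 0.078954*I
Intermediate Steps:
Z(w) = 4/3 (Z(w) = -⅓*(-4) = 4/3)
d(z) = z^(3/2)
j(g) = -6 (j(g) = -7 + (g + g)/(g + g) = -7 + (2*g)/((2*g)) = -7 + (2*g)*(1/(2*g)) = -7 + 1 = -6)
(d(-43) + j(9))/(3570 + D(Z(-2), -2 + 20)) = ((-43)^(3/2) - 6)/(3570 + 4/3) = (-43*I*√43 - 6)/(10714/3) = (-6 - 43*I*√43)*(3/10714) = -9/5357 - 129*I*√43/10714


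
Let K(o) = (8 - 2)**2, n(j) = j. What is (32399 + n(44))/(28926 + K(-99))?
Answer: 32443/28962 ≈ 1.1202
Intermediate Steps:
K(o) = 36 (K(o) = 6**2 = 36)
(32399 + n(44))/(28926 + K(-99)) = (32399 + 44)/(28926 + 36) = 32443/28962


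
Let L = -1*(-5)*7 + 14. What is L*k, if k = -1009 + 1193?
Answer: 9016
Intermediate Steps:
L = 49 (L = 5*7 + 14 = 35 + 14 = 49)
k = 184
L*k = 49*184 = 9016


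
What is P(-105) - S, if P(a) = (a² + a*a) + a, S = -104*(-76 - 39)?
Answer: 9985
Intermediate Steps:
S = 11960 (S = -104*(-115) = 11960)
P(a) = a + 2*a² (P(a) = (a² + a²) + a = 2*a² + a = a + 2*a²)
P(-105) - S = -105*(1 + 2*(-105)) - 1*11960 = -105*(1 - 210) - 11960 = -105*(-209) - 11960 = 21945 - 11960 = 9985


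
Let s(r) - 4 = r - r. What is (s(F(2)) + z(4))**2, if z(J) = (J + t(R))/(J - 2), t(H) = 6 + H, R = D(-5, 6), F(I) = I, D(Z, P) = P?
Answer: 144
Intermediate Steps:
R = 6
s(r) = 4 (s(r) = 4 + (r - r) = 4 + 0 = 4)
z(J) = (12 + J)/(-2 + J) (z(J) = (J + (6 + 6))/(J - 2) = (J + 12)/(-2 + J) = (12 + J)/(-2 + J))
(s(F(2)) + z(4))**2 = (4 + (12 + 4)/(-2 + 4))**2 = (4 + 16/2)**2 = (4 + (1/2)*16)**2 = (4 + 8)**2 = 12**2 = 144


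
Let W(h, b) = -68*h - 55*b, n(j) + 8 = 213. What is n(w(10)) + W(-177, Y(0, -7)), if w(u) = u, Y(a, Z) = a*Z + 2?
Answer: 12131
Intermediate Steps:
Y(a, Z) = 2 + Z*a (Y(a, Z) = Z*a + 2 = 2 + Z*a)
n(j) = 205 (n(j) = -8 + 213 = 205)
n(w(10)) + W(-177, Y(0, -7)) = 205 + (-68*(-177) - 55*(2 - 7*0)) = 205 + (12036 - 55*(2 + 0)) = 205 + (12036 - 55*2) = 205 + (12036 - 110) = 205 + 11926 = 12131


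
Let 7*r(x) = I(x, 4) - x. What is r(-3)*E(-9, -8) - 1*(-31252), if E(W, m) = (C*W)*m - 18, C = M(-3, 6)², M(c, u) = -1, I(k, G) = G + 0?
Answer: 31306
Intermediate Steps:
I(k, G) = G
r(x) = 4/7 - x/7 (r(x) = (4 - x)/7 = 4/7 - x/7)
C = 1 (C = (-1)² = 1)
E(W, m) = -18 + W*m (E(W, m) = (1*W)*m - 18 = W*m - 18 = -18 + W*m)
r(-3)*E(-9, -8) - 1*(-31252) = (4/7 - ⅐*(-3))*(-18 - 9*(-8)) - 1*(-31252) = (4/7 + 3/7)*(-18 + 72) + 31252 = 1*54 + 31252 = 54 + 31252 = 31306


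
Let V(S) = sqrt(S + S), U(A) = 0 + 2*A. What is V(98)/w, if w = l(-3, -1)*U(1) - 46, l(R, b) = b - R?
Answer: -1/3 ≈ -0.33333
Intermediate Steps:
U(A) = 2*A
V(S) = sqrt(2)*sqrt(S) (V(S) = sqrt(2*S) = sqrt(2)*sqrt(S))
w = -42 (w = (-1 - 1*(-3))*(2*1) - 46 = (-1 + 3)*2 - 46 = 2*2 - 46 = 4 - 46 = -42)
V(98)/w = (sqrt(2)*sqrt(98))/(-42) = (sqrt(2)*(7*sqrt(2)))*(-1/42) = 14*(-1/42) = -1/3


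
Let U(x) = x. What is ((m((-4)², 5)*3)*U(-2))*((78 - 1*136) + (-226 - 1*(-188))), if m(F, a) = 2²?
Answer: 2304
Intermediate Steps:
m(F, a) = 4
((m((-4)², 5)*3)*U(-2))*((78 - 1*136) + (-226 - 1*(-188))) = ((4*3)*(-2))*((78 - 1*136) + (-226 - 1*(-188))) = (12*(-2))*((78 - 136) + (-226 + 188)) = -24*(-58 - 38) = -24*(-96) = 2304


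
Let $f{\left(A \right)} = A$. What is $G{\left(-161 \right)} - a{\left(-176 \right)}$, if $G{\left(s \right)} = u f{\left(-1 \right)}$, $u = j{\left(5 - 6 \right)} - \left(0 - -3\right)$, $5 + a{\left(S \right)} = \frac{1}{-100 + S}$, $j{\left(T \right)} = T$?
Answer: $\frac{2485}{276} \approx 9.0036$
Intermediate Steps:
$a{\left(S \right)} = -5 + \frac{1}{-100 + S}$
$u = -4$ ($u = \left(5 - 6\right) - \left(0 - -3\right) = \left(5 - 6\right) - \left(0 + 3\right) = -1 - 3 = -4$)
$G{\left(s \right)} = 4$ ($G{\left(s \right)} = \left(-4\right) \left(-1\right) = 4$)
$G{\left(-161 \right)} - a{\left(-176 \right)} = 4 - \frac{501 - -880}{-100 - 176} = 4 - \frac{501 + 880}{-276} = 4 - \left(- \frac{1}{276}\right) 1381 = 4 - - \frac{1381}{276} = 4 + \frac{1381}{276} = \frac{2485}{276}$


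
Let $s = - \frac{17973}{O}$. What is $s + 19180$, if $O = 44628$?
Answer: $\frac{285315689}{14876} \approx 19180.0$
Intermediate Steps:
$s = - \frac{5991}{14876}$ ($s = - \frac{17973}{44628} = \left(-17973\right) \frac{1}{44628} = - \frac{5991}{14876} \approx -0.40273$)
$s + 19180 = - \frac{5991}{14876} + 19180 = \frac{285315689}{14876}$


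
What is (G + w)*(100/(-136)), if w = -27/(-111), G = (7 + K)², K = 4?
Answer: -56075/629 ≈ -89.149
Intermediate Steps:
G = 121 (G = (7 + 4)² = 11² = 121)
w = 9/37 (w = -27*(-1/111) = 9/37 ≈ 0.24324)
(G + w)*(100/(-136)) = (121 + 9/37)*(100/(-136)) = 4486*(100*(-1/136))/37 = (4486/37)*(-25/34) = -56075/629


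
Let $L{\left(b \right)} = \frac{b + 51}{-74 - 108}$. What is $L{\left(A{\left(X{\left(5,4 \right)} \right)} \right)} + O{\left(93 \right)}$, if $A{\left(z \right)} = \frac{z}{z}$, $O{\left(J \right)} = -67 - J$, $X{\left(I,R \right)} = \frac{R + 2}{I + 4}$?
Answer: $- \frac{1122}{7} \approx -160.29$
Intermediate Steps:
$X{\left(I,R \right)} = \frac{2 + R}{4 + I}$
$A{\left(z \right)} = 1$
$L{\left(b \right)} = - \frac{51}{182} - \frac{b}{182}$ ($L{\left(b \right)} = \frac{51 + b}{-182} = \left(51 + b\right) \left(- \frac{1}{182}\right) = - \frac{51}{182} - \frac{b}{182}$)
$L{\left(A{\left(X{\left(5,4 \right)} \right)} \right)} + O{\left(93 \right)} = \left(- \frac{51}{182} - \frac{1}{182}\right) - 160 = - \frac{2}{7} - 160 = - \frac{1122}{7}$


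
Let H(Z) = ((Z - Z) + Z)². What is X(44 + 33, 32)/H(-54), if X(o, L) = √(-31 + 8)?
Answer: I*√23/2916 ≈ 0.0016447*I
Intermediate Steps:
X(o, L) = I*√23 (X(o, L) = √(-23) = I*√23)
H(Z) = Z² (H(Z) = (0 + Z)² = Z²)
X(44 + 33, 32)/H(-54) = (I*√23)/((-54)²) = (I*√23)/2916 = (I*√23)*(1/2916) = I*√23/2916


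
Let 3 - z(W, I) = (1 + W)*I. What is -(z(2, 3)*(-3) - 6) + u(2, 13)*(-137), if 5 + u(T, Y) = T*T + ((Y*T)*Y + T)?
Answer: -46455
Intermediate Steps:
z(W, I) = 3 - I*(1 + W) (z(W, I) = 3 - (1 + W)*I = 3 - I*(1 + W))
u(T, Y) = -5 + T + T² + T*Y² (u(T, Y) = -5 + (T*T + ((Y*T)*Y + T)) = -5 + (T² + ((T*Y)*Y + T)) = -5 + (T² + (T*Y² + T)) = -5 + (T² + (T + T*Y²)) = -5 + (T + T² + T*Y²) = -5 + T + T² + T*Y²)
-(z(2, 3)*(-3) - 6) + u(2, 13)*(-137) = -((3 - 1*3 - 1*3*2)*(-3) - 6) + (-5 + 2 + 2² + 2*13²)*(-137) = -((3 - 3 - 6)*(-3) - 6) + (-5 + 2 + 4 + 2*169)*(-137) = -(-6*(-3) - 6) + (-5 + 2 + 4 + 338)*(-137) = -(18 - 6) + 339*(-137) = -1*12 - 46443 = -12 - 46443 = -46455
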